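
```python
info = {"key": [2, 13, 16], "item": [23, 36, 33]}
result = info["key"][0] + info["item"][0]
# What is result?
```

Answer: 25

Derivation:
Trace (tracking result):
info = {'key': [2, 13, 16], 'item': [23, 36, 33]}  # -> info = {'key': [2, 13, 16], 'item': [23, 36, 33]}
result = info['key'][0] + info['item'][0]  # -> result = 25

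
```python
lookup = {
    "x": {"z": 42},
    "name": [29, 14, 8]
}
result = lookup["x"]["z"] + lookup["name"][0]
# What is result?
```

Trace (tracking result):
lookup = {'x': {'z': 42}, 'name': [29, 14, 8]}  # -> lookup = {'x': {'z': 42}, 'name': [29, 14, 8]}
result = lookup['x']['z'] + lookup['name'][0]  # -> result = 71

Answer: 71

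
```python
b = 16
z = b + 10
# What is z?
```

Answer: 26

Derivation:
Trace (tracking z):
b = 16  # -> b = 16
z = b + 10  # -> z = 26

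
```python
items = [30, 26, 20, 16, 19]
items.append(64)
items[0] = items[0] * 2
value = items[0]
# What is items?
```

Answer: [60, 26, 20, 16, 19, 64]

Derivation:
Trace (tracking items):
items = [30, 26, 20, 16, 19]  # -> items = [30, 26, 20, 16, 19]
items.append(64)  # -> items = [30, 26, 20, 16, 19, 64]
items[0] = items[0] * 2  # -> items = [60, 26, 20, 16, 19, 64]
value = items[0]  # -> value = 60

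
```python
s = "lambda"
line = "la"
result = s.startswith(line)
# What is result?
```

Answer: True

Derivation:
Trace (tracking result):
s = 'lambda'  # -> s = 'lambda'
line = 'la'  # -> line = 'la'
result = s.startswith(line)  # -> result = True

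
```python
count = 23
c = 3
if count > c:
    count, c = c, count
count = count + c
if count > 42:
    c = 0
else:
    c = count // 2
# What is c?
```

Answer: 13

Derivation:
Trace (tracking c):
count = 23  # -> count = 23
c = 3  # -> c = 3
if count > c:  # condition is True
    count, c = (c, count)  # -> count = 3, c = 23
count = count + c  # -> count = 26
if count > 42:  # condition is False
else:
    c = count // 2  # -> c = 13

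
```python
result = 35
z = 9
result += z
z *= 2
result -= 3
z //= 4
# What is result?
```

Answer: 41

Derivation:
Trace (tracking result):
result = 35  # -> result = 35
z = 9  # -> z = 9
result += z  # -> result = 44
z *= 2  # -> z = 18
result -= 3  # -> result = 41
z //= 4  # -> z = 4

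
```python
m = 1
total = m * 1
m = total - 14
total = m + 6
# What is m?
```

Trace (tracking m):
m = 1  # -> m = 1
total = m * 1  # -> total = 1
m = total - 14  # -> m = -13
total = m + 6  # -> total = -7

Answer: -13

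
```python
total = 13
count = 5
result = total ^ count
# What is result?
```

Trace (tracking result):
total = 13  # -> total = 13
count = 5  # -> count = 5
result = total ^ count  # -> result = 8

Answer: 8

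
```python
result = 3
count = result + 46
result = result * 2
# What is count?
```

Trace (tracking count):
result = 3  # -> result = 3
count = result + 46  # -> count = 49
result = result * 2  # -> result = 6

Answer: 49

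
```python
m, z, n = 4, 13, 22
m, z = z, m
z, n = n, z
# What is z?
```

Trace (tracking z):
m, z, n = (4, 13, 22)  # -> m = 4, z = 13, n = 22
m, z = (z, m)  # -> m = 13, z = 4
z, n = (n, z)  # -> z = 22, n = 4

Answer: 22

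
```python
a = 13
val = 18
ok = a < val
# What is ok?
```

Answer: True

Derivation:
Trace (tracking ok):
a = 13  # -> a = 13
val = 18  # -> val = 18
ok = a < val  # -> ok = True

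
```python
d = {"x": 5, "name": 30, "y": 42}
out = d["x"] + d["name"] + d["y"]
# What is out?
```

Answer: 77

Derivation:
Trace (tracking out):
d = {'x': 5, 'name': 30, 'y': 42}  # -> d = {'x': 5, 'name': 30, 'y': 42}
out = d['x'] + d['name'] + d['y']  # -> out = 77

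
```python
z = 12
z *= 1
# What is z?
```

Trace (tracking z):
z = 12  # -> z = 12
z *= 1  # -> z = 12

Answer: 12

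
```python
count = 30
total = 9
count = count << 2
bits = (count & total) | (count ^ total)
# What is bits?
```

Answer: 121

Derivation:
Trace (tracking bits):
count = 30  # -> count = 30
total = 9  # -> total = 9
count = count << 2  # -> count = 120
bits = count & total | count ^ total  # -> bits = 121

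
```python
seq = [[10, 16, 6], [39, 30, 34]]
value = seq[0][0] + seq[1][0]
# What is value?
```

Answer: 49

Derivation:
Trace (tracking value):
seq = [[10, 16, 6], [39, 30, 34]]  # -> seq = [[10, 16, 6], [39, 30, 34]]
value = seq[0][0] + seq[1][0]  # -> value = 49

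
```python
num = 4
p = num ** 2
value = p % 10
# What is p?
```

Trace (tracking p):
num = 4  # -> num = 4
p = num ** 2  # -> p = 16
value = p % 10  # -> value = 6

Answer: 16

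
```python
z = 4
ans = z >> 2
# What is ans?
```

Answer: 1

Derivation:
Trace (tracking ans):
z = 4  # -> z = 4
ans = z >> 2  # -> ans = 1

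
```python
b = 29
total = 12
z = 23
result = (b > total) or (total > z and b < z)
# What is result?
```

Answer: True

Derivation:
Trace (tracking result):
b = 29  # -> b = 29
total = 12  # -> total = 12
z = 23  # -> z = 23
result = b > total or (total > z and b < z)  # -> result = True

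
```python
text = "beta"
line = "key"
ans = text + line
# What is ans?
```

Answer: 'betakey'

Derivation:
Trace (tracking ans):
text = 'beta'  # -> text = 'beta'
line = 'key'  # -> line = 'key'
ans = text + line  # -> ans = 'betakey'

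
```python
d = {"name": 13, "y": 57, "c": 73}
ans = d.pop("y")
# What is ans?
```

Trace (tracking ans):
d = {'name': 13, 'y': 57, 'c': 73}  # -> d = {'name': 13, 'y': 57, 'c': 73}
ans = d.pop('y')  # -> ans = 57

Answer: 57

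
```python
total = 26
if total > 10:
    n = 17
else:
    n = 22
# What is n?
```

Answer: 17

Derivation:
Trace (tracking n):
total = 26  # -> total = 26
if total > 10:  # condition is True
    n = 17  # -> n = 17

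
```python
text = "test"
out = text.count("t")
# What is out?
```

Answer: 2

Derivation:
Trace (tracking out):
text = 'test'  # -> text = 'test'
out = text.count('t')  # -> out = 2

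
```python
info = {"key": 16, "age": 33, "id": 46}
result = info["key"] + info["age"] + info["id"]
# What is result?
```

Trace (tracking result):
info = {'key': 16, 'age': 33, 'id': 46}  # -> info = {'key': 16, 'age': 33, 'id': 46}
result = info['key'] + info['age'] + info['id']  # -> result = 95

Answer: 95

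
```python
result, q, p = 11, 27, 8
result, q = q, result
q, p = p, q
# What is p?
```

Answer: 11

Derivation:
Trace (tracking p):
result, q, p = (11, 27, 8)  # -> result = 11, q = 27, p = 8
result, q = (q, result)  # -> result = 27, q = 11
q, p = (p, q)  # -> q = 8, p = 11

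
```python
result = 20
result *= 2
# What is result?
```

Trace (tracking result):
result = 20  # -> result = 20
result *= 2  # -> result = 40

Answer: 40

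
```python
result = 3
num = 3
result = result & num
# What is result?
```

Answer: 3

Derivation:
Trace (tracking result):
result = 3  # -> result = 3
num = 3  # -> num = 3
result = result & num  # -> result = 3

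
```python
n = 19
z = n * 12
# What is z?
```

Trace (tracking z):
n = 19  # -> n = 19
z = n * 12  # -> z = 228

Answer: 228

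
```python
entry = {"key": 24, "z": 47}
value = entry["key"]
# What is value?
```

Trace (tracking value):
entry = {'key': 24, 'z': 47}  # -> entry = {'key': 24, 'z': 47}
value = entry['key']  # -> value = 24

Answer: 24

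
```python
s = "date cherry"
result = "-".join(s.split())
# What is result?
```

Answer: 'date-cherry'

Derivation:
Trace (tracking result):
s = 'date cherry'  # -> s = 'date cherry'
result = '-'.join(s.split())  # -> result = 'date-cherry'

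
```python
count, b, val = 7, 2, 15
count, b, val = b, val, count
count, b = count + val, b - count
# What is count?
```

Trace (tracking count):
count, b, val = (7, 2, 15)  # -> count = 7, b = 2, val = 15
count, b, val = (b, val, count)  # -> count = 2, b = 15, val = 7
count, b = (count + val, b - count)  # -> count = 9, b = 13

Answer: 9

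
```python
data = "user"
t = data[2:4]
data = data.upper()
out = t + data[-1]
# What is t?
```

Trace (tracking t):
data = 'user'  # -> data = 'user'
t = data[2:4]  # -> t = 'er'
data = data.upper()  # -> data = 'USER'
out = t + data[-1]  # -> out = 'erR'

Answer: 'er'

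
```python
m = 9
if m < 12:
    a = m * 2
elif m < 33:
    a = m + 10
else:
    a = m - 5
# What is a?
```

Trace (tracking a):
m = 9  # -> m = 9
if m < 12:  # condition is True
    a = m * 2  # -> a = 18

Answer: 18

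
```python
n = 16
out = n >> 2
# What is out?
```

Answer: 4

Derivation:
Trace (tracking out):
n = 16  # -> n = 16
out = n >> 2  # -> out = 4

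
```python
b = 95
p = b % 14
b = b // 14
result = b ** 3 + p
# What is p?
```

Trace (tracking p):
b = 95  # -> b = 95
p = b % 14  # -> p = 11
b = b // 14  # -> b = 6
result = b ** 3 + p  # -> result = 227

Answer: 11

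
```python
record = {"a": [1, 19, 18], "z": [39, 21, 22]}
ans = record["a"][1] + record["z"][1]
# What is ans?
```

Answer: 40

Derivation:
Trace (tracking ans):
record = {'a': [1, 19, 18], 'z': [39, 21, 22]}  # -> record = {'a': [1, 19, 18], 'z': [39, 21, 22]}
ans = record['a'][1] + record['z'][1]  # -> ans = 40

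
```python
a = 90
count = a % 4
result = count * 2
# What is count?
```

Answer: 2

Derivation:
Trace (tracking count):
a = 90  # -> a = 90
count = a % 4  # -> count = 2
result = count * 2  # -> result = 4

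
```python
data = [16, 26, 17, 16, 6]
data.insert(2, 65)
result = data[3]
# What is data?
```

Answer: [16, 26, 65, 17, 16, 6]

Derivation:
Trace (tracking data):
data = [16, 26, 17, 16, 6]  # -> data = [16, 26, 17, 16, 6]
data.insert(2, 65)  # -> data = [16, 26, 65, 17, 16, 6]
result = data[3]  # -> result = 17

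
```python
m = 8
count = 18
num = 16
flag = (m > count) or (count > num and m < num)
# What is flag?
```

Answer: True

Derivation:
Trace (tracking flag):
m = 8  # -> m = 8
count = 18  # -> count = 18
num = 16  # -> num = 16
flag = m > count or (count > num and m < num)  # -> flag = True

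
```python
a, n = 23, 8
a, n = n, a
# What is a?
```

Trace (tracking a):
a, n = (23, 8)  # -> a = 23, n = 8
a, n = (n, a)  # -> a = 8, n = 23

Answer: 8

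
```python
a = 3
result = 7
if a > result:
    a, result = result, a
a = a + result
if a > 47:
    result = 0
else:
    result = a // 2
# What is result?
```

Answer: 5

Derivation:
Trace (tracking result):
a = 3  # -> a = 3
result = 7  # -> result = 7
if a > result:  # condition is False
a = a + result  # -> a = 10
if a > 47:  # condition is False
else:
    result = a // 2  # -> result = 5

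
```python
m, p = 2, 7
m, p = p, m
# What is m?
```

Answer: 7

Derivation:
Trace (tracking m):
m, p = (2, 7)  # -> m = 2, p = 7
m, p = (p, m)  # -> m = 7, p = 2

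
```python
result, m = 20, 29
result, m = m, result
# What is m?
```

Answer: 20

Derivation:
Trace (tracking m):
result, m = (20, 29)  # -> result = 20, m = 29
result, m = (m, result)  # -> result = 29, m = 20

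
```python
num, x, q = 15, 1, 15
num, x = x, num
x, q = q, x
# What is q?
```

Trace (tracking q):
num, x, q = (15, 1, 15)  # -> num = 15, x = 1, q = 15
num, x = (x, num)  # -> num = 1, x = 15
x, q = (q, x)  # -> x = 15, q = 15

Answer: 15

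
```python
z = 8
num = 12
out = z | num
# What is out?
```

Answer: 12

Derivation:
Trace (tracking out):
z = 8  # -> z = 8
num = 12  # -> num = 12
out = z | num  # -> out = 12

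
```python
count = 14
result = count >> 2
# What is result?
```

Answer: 3

Derivation:
Trace (tracking result):
count = 14  # -> count = 14
result = count >> 2  # -> result = 3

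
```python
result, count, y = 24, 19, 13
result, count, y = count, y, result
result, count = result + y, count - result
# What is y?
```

Trace (tracking y):
result, count, y = (24, 19, 13)  # -> result = 24, count = 19, y = 13
result, count, y = (count, y, result)  # -> result = 19, count = 13, y = 24
result, count = (result + y, count - result)  # -> result = 43, count = -6

Answer: 24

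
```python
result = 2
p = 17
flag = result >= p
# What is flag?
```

Answer: False

Derivation:
Trace (tracking flag):
result = 2  # -> result = 2
p = 17  # -> p = 17
flag = result >= p  # -> flag = False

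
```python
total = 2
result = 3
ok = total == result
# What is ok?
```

Trace (tracking ok):
total = 2  # -> total = 2
result = 3  # -> result = 3
ok = total == result  # -> ok = False

Answer: False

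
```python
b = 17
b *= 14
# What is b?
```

Trace (tracking b):
b = 17  # -> b = 17
b *= 14  # -> b = 238

Answer: 238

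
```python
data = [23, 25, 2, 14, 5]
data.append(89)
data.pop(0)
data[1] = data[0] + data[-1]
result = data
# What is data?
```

Answer: [25, 114, 14, 5, 89]

Derivation:
Trace (tracking data):
data = [23, 25, 2, 14, 5]  # -> data = [23, 25, 2, 14, 5]
data.append(89)  # -> data = [23, 25, 2, 14, 5, 89]
data.pop(0)  # -> data = [25, 2, 14, 5, 89]
data[1] = data[0] + data[-1]  # -> data = [25, 114, 14, 5, 89]
result = data  # -> result = [25, 114, 14, 5, 89]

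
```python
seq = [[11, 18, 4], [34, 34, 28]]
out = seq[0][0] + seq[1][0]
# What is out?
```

Trace (tracking out):
seq = [[11, 18, 4], [34, 34, 28]]  # -> seq = [[11, 18, 4], [34, 34, 28]]
out = seq[0][0] + seq[1][0]  # -> out = 45

Answer: 45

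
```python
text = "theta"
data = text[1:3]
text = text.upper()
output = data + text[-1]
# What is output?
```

Answer: 'heA'

Derivation:
Trace (tracking output):
text = 'theta'  # -> text = 'theta'
data = text[1:3]  # -> data = 'he'
text = text.upper()  # -> text = 'THETA'
output = data + text[-1]  # -> output = 'heA'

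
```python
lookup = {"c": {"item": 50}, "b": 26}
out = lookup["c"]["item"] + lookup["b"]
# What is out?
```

Trace (tracking out):
lookup = {'c': {'item': 50}, 'b': 26}  # -> lookup = {'c': {'item': 50}, 'b': 26}
out = lookup['c']['item'] + lookup['b']  # -> out = 76

Answer: 76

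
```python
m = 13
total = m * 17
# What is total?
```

Answer: 221

Derivation:
Trace (tracking total):
m = 13  # -> m = 13
total = m * 17  # -> total = 221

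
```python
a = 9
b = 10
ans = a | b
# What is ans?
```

Trace (tracking ans):
a = 9  # -> a = 9
b = 10  # -> b = 10
ans = a | b  # -> ans = 11

Answer: 11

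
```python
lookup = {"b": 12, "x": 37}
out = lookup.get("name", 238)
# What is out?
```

Trace (tracking out):
lookup = {'b': 12, 'x': 37}  # -> lookup = {'b': 12, 'x': 37}
out = lookup.get('name', 238)  # -> out = 238

Answer: 238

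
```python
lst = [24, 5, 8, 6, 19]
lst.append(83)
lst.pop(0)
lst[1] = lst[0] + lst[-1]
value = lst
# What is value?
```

Trace (tracking value):
lst = [24, 5, 8, 6, 19]  # -> lst = [24, 5, 8, 6, 19]
lst.append(83)  # -> lst = [24, 5, 8, 6, 19, 83]
lst.pop(0)  # -> lst = [5, 8, 6, 19, 83]
lst[1] = lst[0] + lst[-1]  # -> lst = [5, 88, 6, 19, 83]
value = lst  # -> value = [5, 88, 6, 19, 83]

Answer: [5, 88, 6, 19, 83]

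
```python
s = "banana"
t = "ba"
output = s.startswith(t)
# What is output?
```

Trace (tracking output):
s = 'banana'  # -> s = 'banana'
t = 'ba'  # -> t = 'ba'
output = s.startswith(t)  # -> output = True

Answer: True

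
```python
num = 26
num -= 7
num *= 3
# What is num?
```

Answer: 57

Derivation:
Trace (tracking num):
num = 26  # -> num = 26
num -= 7  # -> num = 19
num *= 3  # -> num = 57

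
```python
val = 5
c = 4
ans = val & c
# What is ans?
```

Trace (tracking ans):
val = 5  # -> val = 5
c = 4  # -> c = 4
ans = val & c  # -> ans = 4

Answer: 4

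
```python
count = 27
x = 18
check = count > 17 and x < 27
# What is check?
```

Answer: True

Derivation:
Trace (tracking check):
count = 27  # -> count = 27
x = 18  # -> x = 18
check = count > 17 and x < 27  # -> check = True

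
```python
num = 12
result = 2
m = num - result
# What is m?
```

Answer: 10

Derivation:
Trace (tracking m):
num = 12  # -> num = 12
result = 2  # -> result = 2
m = num - result  # -> m = 10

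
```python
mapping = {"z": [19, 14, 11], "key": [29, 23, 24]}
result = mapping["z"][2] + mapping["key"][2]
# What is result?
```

Trace (tracking result):
mapping = {'z': [19, 14, 11], 'key': [29, 23, 24]}  # -> mapping = {'z': [19, 14, 11], 'key': [29, 23, 24]}
result = mapping['z'][2] + mapping['key'][2]  # -> result = 35

Answer: 35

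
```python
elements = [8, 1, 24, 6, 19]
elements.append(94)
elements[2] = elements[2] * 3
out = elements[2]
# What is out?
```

Answer: 72

Derivation:
Trace (tracking out):
elements = [8, 1, 24, 6, 19]  # -> elements = [8, 1, 24, 6, 19]
elements.append(94)  # -> elements = [8, 1, 24, 6, 19, 94]
elements[2] = elements[2] * 3  # -> elements = [8, 1, 72, 6, 19, 94]
out = elements[2]  # -> out = 72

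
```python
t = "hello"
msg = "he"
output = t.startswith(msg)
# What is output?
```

Trace (tracking output):
t = 'hello'  # -> t = 'hello'
msg = 'he'  # -> msg = 'he'
output = t.startswith(msg)  # -> output = True

Answer: True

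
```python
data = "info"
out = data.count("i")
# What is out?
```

Answer: 1

Derivation:
Trace (tracking out):
data = 'info'  # -> data = 'info'
out = data.count('i')  # -> out = 1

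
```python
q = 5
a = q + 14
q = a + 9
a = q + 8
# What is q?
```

Answer: 28

Derivation:
Trace (tracking q):
q = 5  # -> q = 5
a = q + 14  # -> a = 19
q = a + 9  # -> q = 28
a = q + 8  # -> a = 36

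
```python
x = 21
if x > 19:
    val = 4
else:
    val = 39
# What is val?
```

Trace (tracking val):
x = 21  # -> x = 21
if x > 19:  # condition is True
    val = 4  # -> val = 4

Answer: 4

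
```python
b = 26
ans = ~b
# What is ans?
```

Trace (tracking ans):
b = 26  # -> b = 26
ans = ~b  # -> ans = -27

Answer: -27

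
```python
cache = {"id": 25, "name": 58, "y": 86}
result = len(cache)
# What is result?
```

Trace (tracking result):
cache = {'id': 25, 'name': 58, 'y': 86}  # -> cache = {'id': 25, 'name': 58, 'y': 86}
result = len(cache)  # -> result = 3

Answer: 3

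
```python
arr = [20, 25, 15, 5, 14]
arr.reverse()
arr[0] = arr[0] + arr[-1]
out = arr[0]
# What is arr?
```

Answer: [34, 5, 15, 25, 20]

Derivation:
Trace (tracking arr):
arr = [20, 25, 15, 5, 14]  # -> arr = [20, 25, 15, 5, 14]
arr.reverse()  # -> arr = [14, 5, 15, 25, 20]
arr[0] = arr[0] + arr[-1]  # -> arr = [34, 5, 15, 25, 20]
out = arr[0]  # -> out = 34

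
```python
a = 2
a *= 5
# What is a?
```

Answer: 10

Derivation:
Trace (tracking a):
a = 2  # -> a = 2
a *= 5  # -> a = 10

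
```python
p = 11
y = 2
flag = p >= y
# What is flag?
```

Trace (tracking flag):
p = 11  # -> p = 11
y = 2  # -> y = 2
flag = p >= y  # -> flag = True

Answer: True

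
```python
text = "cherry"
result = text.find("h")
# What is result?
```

Trace (tracking result):
text = 'cherry'  # -> text = 'cherry'
result = text.find('h')  # -> result = 1

Answer: 1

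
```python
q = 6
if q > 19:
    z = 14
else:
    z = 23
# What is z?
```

Trace (tracking z):
q = 6  # -> q = 6
if q > 19:  # condition is False
else:
    z = 23  # -> z = 23

Answer: 23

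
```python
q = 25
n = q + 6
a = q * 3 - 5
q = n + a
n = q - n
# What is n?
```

Trace (tracking n):
q = 25  # -> q = 25
n = q + 6  # -> n = 31
a = q * 3 - 5  # -> a = 70
q = n + a  # -> q = 101
n = q - n  # -> n = 70

Answer: 70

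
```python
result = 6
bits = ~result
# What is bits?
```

Trace (tracking bits):
result = 6  # -> result = 6
bits = ~result  # -> bits = -7

Answer: -7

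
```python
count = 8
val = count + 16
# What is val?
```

Trace (tracking val):
count = 8  # -> count = 8
val = count + 16  # -> val = 24

Answer: 24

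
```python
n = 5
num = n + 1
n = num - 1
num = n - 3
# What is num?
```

Trace (tracking num):
n = 5  # -> n = 5
num = n + 1  # -> num = 6
n = num - 1  # -> n = 5
num = n - 3  # -> num = 2

Answer: 2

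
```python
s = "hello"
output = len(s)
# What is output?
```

Answer: 5

Derivation:
Trace (tracking output):
s = 'hello'  # -> s = 'hello'
output = len(s)  # -> output = 5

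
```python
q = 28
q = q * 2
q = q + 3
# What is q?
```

Trace (tracking q):
q = 28  # -> q = 28
q = q * 2  # -> q = 56
q = q + 3  # -> q = 59

Answer: 59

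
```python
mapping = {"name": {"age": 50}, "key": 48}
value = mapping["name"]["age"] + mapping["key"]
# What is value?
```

Trace (tracking value):
mapping = {'name': {'age': 50}, 'key': 48}  # -> mapping = {'name': {'age': 50}, 'key': 48}
value = mapping['name']['age'] + mapping['key']  # -> value = 98

Answer: 98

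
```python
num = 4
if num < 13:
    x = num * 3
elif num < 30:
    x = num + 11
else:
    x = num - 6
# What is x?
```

Answer: 12

Derivation:
Trace (tracking x):
num = 4  # -> num = 4
if num < 13:  # condition is True
    x = num * 3  # -> x = 12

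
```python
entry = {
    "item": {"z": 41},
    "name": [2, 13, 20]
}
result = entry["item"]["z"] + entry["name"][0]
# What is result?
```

Answer: 43

Derivation:
Trace (tracking result):
entry = {'item': {'z': 41}, 'name': [2, 13, 20]}  # -> entry = {'item': {'z': 41}, 'name': [2, 13, 20]}
result = entry['item']['z'] + entry['name'][0]  # -> result = 43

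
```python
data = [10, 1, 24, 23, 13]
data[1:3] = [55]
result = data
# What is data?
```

Answer: [10, 55, 23, 13]

Derivation:
Trace (tracking data):
data = [10, 1, 24, 23, 13]  # -> data = [10, 1, 24, 23, 13]
data[1:3] = [55]  # -> data = [10, 55, 23, 13]
result = data  # -> result = [10, 55, 23, 13]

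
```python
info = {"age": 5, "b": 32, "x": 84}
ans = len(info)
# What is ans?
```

Trace (tracking ans):
info = {'age': 5, 'b': 32, 'x': 84}  # -> info = {'age': 5, 'b': 32, 'x': 84}
ans = len(info)  # -> ans = 3

Answer: 3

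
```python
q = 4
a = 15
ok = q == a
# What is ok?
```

Trace (tracking ok):
q = 4  # -> q = 4
a = 15  # -> a = 15
ok = q == a  # -> ok = False

Answer: False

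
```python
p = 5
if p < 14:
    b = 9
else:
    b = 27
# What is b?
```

Trace (tracking b):
p = 5  # -> p = 5
if p < 14:  # condition is True
    b = 9  # -> b = 9

Answer: 9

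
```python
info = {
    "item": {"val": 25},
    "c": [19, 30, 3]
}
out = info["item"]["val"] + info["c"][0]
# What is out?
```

Answer: 44

Derivation:
Trace (tracking out):
info = {'item': {'val': 25}, 'c': [19, 30, 3]}  # -> info = {'item': {'val': 25}, 'c': [19, 30, 3]}
out = info['item']['val'] + info['c'][0]  # -> out = 44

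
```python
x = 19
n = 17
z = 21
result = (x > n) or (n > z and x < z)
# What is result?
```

Answer: True

Derivation:
Trace (tracking result):
x = 19  # -> x = 19
n = 17  # -> n = 17
z = 21  # -> z = 21
result = x > n or (n > z and x < z)  # -> result = True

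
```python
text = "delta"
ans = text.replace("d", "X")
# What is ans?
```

Trace (tracking ans):
text = 'delta'  # -> text = 'delta'
ans = text.replace('d', 'X')  # -> ans = 'Xelta'

Answer: 'Xelta'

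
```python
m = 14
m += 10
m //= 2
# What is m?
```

Trace (tracking m):
m = 14  # -> m = 14
m += 10  # -> m = 24
m //= 2  # -> m = 12

Answer: 12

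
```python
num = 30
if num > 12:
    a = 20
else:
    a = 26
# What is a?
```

Trace (tracking a):
num = 30  # -> num = 30
if num > 12:  # condition is True
    a = 20  # -> a = 20

Answer: 20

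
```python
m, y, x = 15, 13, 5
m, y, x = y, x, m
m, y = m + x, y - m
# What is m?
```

Answer: 28

Derivation:
Trace (tracking m):
m, y, x = (15, 13, 5)  # -> m = 15, y = 13, x = 5
m, y, x = (y, x, m)  # -> m = 13, y = 5, x = 15
m, y = (m + x, y - m)  # -> m = 28, y = -8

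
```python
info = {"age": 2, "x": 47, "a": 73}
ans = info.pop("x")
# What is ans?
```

Answer: 47

Derivation:
Trace (tracking ans):
info = {'age': 2, 'x': 47, 'a': 73}  # -> info = {'age': 2, 'x': 47, 'a': 73}
ans = info.pop('x')  # -> ans = 47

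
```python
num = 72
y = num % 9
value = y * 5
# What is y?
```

Trace (tracking y):
num = 72  # -> num = 72
y = num % 9  # -> y = 0
value = y * 5  # -> value = 0

Answer: 0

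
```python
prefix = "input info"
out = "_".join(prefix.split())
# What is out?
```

Answer: 'input_info'

Derivation:
Trace (tracking out):
prefix = 'input info'  # -> prefix = 'input info'
out = '_'.join(prefix.split())  # -> out = 'input_info'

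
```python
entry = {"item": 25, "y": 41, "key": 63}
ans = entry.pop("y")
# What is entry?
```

Answer: {'item': 25, 'key': 63}

Derivation:
Trace (tracking entry):
entry = {'item': 25, 'y': 41, 'key': 63}  # -> entry = {'item': 25, 'y': 41, 'key': 63}
ans = entry.pop('y')  # -> ans = 41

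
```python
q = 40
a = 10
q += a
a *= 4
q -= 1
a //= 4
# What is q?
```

Answer: 49

Derivation:
Trace (tracking q):
q = 40  # -> q = 40
a = 10  # -> a = 10
q += a  # -> q = 50
a *= 4  # -> a = 40
q -= 1  # -> q = 49
a //= 4  # -> a = 10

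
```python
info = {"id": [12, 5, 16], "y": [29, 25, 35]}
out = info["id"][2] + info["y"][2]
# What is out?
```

Answer: 51

Derivation:
Trace (tracking out):
info = {'id': [12, 5, 16], 'y': [29, 25, 35]}  # -> info = {'id': [12, 5, 16], 'y': [29, 25, 35]}
out = info['id'][2] + info['y'][2]  # -> out = 51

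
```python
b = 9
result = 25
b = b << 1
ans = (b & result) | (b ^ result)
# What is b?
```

Trace (tracking b):
b = 9  # -> b = 9
result = 25  # -> result = 25
b = b << 1  # -> b = 18
ans = b & result | b ^ result  # -> ans = 27

Answer: 18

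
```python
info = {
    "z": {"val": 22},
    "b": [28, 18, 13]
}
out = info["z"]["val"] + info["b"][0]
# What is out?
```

Trace (tracking out):
info = {'z': {'val': 22}, 'b': [28, 18, 13]}  # -> info = {'z': {'val': 22}, 'b': [28, 18, 13]}
out = info['z']['val'] + info['b'][0]  # -> out = 50

Answer: 50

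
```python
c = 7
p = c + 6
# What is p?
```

Answer: 13

Derivation:
Trace (tracking p):
c = 7  # -> c = 7
p = c + 6  # -> p = 13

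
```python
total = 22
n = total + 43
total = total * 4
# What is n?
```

Trace (tracking n):
total = 22  # -> total = 22
n = total + 43  # -> n = 65
total = total * 4  # -> total = 88

Answer: 65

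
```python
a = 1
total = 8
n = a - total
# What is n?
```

Answer: -7

Derivation:
Trace (tracking n):
a = 1  # -> a = 1
total = 8  # -> total = 8
n = a - total  # -> n = -7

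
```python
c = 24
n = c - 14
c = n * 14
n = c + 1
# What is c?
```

Answer: 140

Derivation:
Trace (tracking c):
c = 24  # -> c = 24
n = c - 14  # -> n = 10
c = n * 14  # -> c = 140
n = c + 1  # -> n = 141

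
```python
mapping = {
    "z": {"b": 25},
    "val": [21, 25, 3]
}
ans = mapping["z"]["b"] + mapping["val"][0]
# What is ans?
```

Answer: 46

Derivation:
Trace (tracking ans):
mapping = {'z': {'b': 25}, 'val': [21, 25, 3]}  # -> mapping = {'z': {'b': 25}, 'val': [21, 25, 3]}
ans = mapping['z']['b'] + mapping['val'][0]  # -> ans = 46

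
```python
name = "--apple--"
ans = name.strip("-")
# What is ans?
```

Answer: 'apple'

Derivation:
Trace (tracking ans):
name = '--apple--'  # -> name = '--apple--'
ans = name.strip('-')  # -> ans = 'apple'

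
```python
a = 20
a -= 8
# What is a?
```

Answer: 12

Derivation:
Trace (tracking a):
a = 20  # -> a = 20
a -= 8  # -> a = 12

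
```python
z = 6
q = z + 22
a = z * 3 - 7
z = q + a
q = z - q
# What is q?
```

Answer: 11

Derivation:
Trace (tracking q):
z = 6  # -> z = 6
q = z + 22  # -> q = 28
a = z * 3 - 7  # -> a = 11
z = q + a  # -> z = 39
q = z - q  # -> q = 11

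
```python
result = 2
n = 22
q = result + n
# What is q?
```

Answer: 24

Derivation:
Trace (tracking q):
result = 2  # -> result = 2
n = 22  # -> n = 22
q = result + n  # -> q = 24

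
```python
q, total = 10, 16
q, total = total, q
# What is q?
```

Answer: 16

Derivation:
Trace (tracking q):
q, total = (10, 16)  # -> q = 10, total = 16
q, total = (total, q)  # -> q = 16, total = 10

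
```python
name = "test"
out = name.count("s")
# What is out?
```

Answer: 1

Derivation:
Trace (tracking out):
name = 'test'  # -> name = 'test'
out = name.count('s')  # -> out = 1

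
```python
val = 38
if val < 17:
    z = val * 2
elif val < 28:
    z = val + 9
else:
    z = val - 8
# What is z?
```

Trace (tracking z):
val = 38  # -> val = 38
if val < 17:  # condition is False
elif val < 28:  # condition is False
else:
    z = val - 8  # -> z = 30

Answer: 30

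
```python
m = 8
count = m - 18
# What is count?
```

Answer: -10

Derivation:
Trace (tracking count):
m = 8  # -> m = 8
count = m - 18  # -> count = -10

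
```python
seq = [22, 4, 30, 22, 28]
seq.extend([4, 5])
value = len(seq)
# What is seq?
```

Trace (tracking seq):
seq = [22, 4, 30, 22, 28]  # -> seq = [22, 4, 30, 22, 28]
seq.extend([4, 5])  # -> seq = [22, 4, 30, 22, 28, 4, 5]
value = len(seq)  # -> value = 7

Answer: [22, 4, 30, 22, 28, 4, 5]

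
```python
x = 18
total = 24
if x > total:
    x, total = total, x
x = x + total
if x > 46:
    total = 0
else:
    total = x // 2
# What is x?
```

Trace (tracking x):
x = 18  # -> x = 18
total = 24  # -> total = 24
if x > total:  # condition is False
x = x + total  # -> x = 42
if x > 46:  # condition is False
else:
    total = x // 2  # -> total = 21

Answer: 42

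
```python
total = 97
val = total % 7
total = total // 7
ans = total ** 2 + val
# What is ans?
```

Answer: 175

Derivation:
Trace (tracking ans):
total = 97  # -> total = 97
val = total % 7  # -> val = 6
total = total // 7  # -> total = 13
ans = total ** 2 + val  # -> ans = 175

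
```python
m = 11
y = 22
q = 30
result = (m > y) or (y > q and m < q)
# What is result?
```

Answer: False

Derivation:
Trace (tracking result):
m = 11  # -> m = 11
y = 22  # -> y = 22
q = 30  # -> q = 30
result = m > y or (y > q and m < q)  # -> result = False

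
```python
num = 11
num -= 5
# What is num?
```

Answer: 6

Derivation:
Trace (tracking num):
num = 11  # -> num = 11
num -= 5  # -> num = 6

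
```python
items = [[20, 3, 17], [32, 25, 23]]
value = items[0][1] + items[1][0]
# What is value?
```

Trace (tracking value):
items = [[20, 3, 17], [32, 25, 23]]  # -> items = [[20, 3, 17], [32, 25, 23]]
value = items[0][1] + items[1][0]  # -> value = 35

Answer: 35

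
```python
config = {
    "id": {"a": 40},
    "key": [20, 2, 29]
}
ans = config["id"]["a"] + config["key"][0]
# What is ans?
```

Trace (tracking ans):
config = {'id': {'a': 40}, 'key': [20, 2, 29]}  # -> config = {'id': {'a': 40}, 'key': [20, 2, 29]}
ans = config['id']['a'] + config['key'][0]  # -> ans = 60

Answer: 60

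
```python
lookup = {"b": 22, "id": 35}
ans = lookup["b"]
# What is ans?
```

Trace (tracking ans):
lookup = {'b': 22, 'id': 35}  # -> lookup = {'b': 22, 'id': 35}
ans = lookup['b']  # -> ans = 22

Answer: 22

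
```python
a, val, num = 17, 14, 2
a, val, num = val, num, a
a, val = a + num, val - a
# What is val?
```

Trace (tracking val):
a, val, num = (17, 14, 2)  # -> a = 17, val = 14, num = 2
a, val, num = (val, num, a)  # -> a = 14, val = 2, num = 17
a, val = (a + num, val - a)  # -> a = 31, val = -12

Answer: -12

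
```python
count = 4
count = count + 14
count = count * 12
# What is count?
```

Answer: 216

Derivation:
Trace (tracking count):
count = 4  # -> count = 4
count = count + 14  # -> count = 18
count = count * 12  # -> count = 216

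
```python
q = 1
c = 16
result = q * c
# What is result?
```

Answer: 16

Derivation:
Trace (tracking result):
q = 1  # -> q = 1
c = 16  # -> c = 16
result = q * c  # -> result = 16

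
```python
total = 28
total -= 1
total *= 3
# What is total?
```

Answer: 81

Derivation:
Trace (tracking total):
total = 28  # -> total = 28
total -= 1  # -> total = 27
total *= 3  # -> total = 81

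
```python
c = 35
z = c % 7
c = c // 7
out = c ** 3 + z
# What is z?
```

Answer: 0

Derivation:
Trace (tracking z):
c = 35  # -> c = 35
z = c % 7  # -> z = 0
c = c // 7  # -> c = 5
out = c ** 3 + z  # -> out = 125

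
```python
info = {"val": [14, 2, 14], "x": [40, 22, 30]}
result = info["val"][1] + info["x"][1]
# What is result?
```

Trace (tracking result):
info = {'val': [14, 2, 14], 'x': [40, 22, 30]}  # -> info = {'val': [14, 2, 14], 'x': [40, 22, 30]}
result = info['val'][1] + info['x'][1]  # -> result = 24

Answer: 24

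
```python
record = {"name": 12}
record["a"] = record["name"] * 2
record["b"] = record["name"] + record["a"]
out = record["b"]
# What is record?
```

Trace (tracking record):
record = {'name': 12}  # -> record = {'name': 12}
record['a'] = record['name'] * 2  # -> record = {'name': 12, 'a': 24}
record['b'] = record['name'] + record['a']  # -> record = {'name': 12, 'a': 24, 'b': 36}
out = record['b']  # -> out = 36

Answer: {'name': 12, 'a': 24, 'b': 36}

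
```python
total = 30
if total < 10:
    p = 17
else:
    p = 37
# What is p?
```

Answer: 37

Derivation:
Trace (tracking p):
total = 30  # -> total = 30
if total < 10:  # condition is False
else:
    p = 37  # -> p = 37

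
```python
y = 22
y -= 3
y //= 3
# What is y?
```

Trace (tracking y):
y = 22  # -> y = 22
y -= 3  # -> y = 19
y //= 3  # -> y = 6

Answer: 6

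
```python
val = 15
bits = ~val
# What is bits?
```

Trace (tracking bits):
val = 15  # -> val = 15
bits = ~val  # -> bits = -16

Answer: -16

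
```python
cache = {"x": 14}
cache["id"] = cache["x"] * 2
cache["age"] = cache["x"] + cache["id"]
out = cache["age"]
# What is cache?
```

Answer: {'x': 14, 'id': 28, 'age': 42}

Derivation:
Trace (tracking cache):
cache = {'x': 14}  # -> cache = {'x': 14}
cache['id'] = cache['x'] * 2  # -> cache = {'x': 14, 'id': 28}
cache['age'] = cache['x'] + cache['id']  # -> cache = {'x': 14, 'id': 28, 'age': 42}
out = cache['age']  # -> out = 42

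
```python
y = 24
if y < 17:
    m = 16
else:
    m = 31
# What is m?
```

Answer: 31

Derivation:
Trace (tracking m):
y = 24  # -> y = 24
if y < 17:  # condition is False
else:
    m = 31  # -> m = 31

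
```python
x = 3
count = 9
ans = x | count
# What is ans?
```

Answer: 11

Derivation:
Trace (tracking ans):
x = 3  # -> x = 3
count = 9  # -> count = 9
ans = x | count  # -> ans = 11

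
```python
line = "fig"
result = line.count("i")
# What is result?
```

Answer: 1

Derivation:
Trace (tracking result):
line = 'fig'  # -> line = 'fig'
result = line.count('i')  # -> result = 1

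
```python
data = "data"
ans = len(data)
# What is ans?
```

Trace (tracking ans):
data = 'data'  # -> data = 'data'
ans = len(data)  # -> ans = 4

Answer: 4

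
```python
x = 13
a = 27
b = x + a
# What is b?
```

Trace (tracking b):
x = 13  # -> x = 13
a = 27  # -> a = 27
b = x + a  # -> b = 40

Answer: 40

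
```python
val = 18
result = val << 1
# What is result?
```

Answer: 36

Derivation:
Trace (tracking result):
val = 18  # -> val = 18
result = val << 1  # -> result = 36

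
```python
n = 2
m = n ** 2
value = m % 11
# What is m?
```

Trace (tracking m):
n = 2  # -> n = 2
m = n ** 2  # -> m = 4
value = m % 11  # -> value = 4

Answer: 4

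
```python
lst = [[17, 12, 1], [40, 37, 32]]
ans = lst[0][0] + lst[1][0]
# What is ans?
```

Answer: 57

Derivation:
Trace (tracking ans):
lst = [[17, 12, 1], [40, 37, 32]]  # -> lst = [[17, 12, 1], [40, 37, 32]]
ans = lst[0][0] + lst[1][0]  # -> ans = 57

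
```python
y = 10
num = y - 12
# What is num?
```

Answer: -2

Derivation:
Trace (tracking num):
y = 10  # -> y = 10
num = y - 12  # -> num = -2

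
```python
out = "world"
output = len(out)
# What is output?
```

Answer: 5

Derivation:
Trace (tracking output):
out = 'world'  # -> out = 'world'
output = len(out)  # -> output = 5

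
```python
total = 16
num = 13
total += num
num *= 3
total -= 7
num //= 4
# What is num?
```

Trace (tracking num):
total = 16  # -> total = 16
num = 13  # -> num = 13
total += num  # -> total = 29
num *= 3  # -> num = 39
total -= 7  # -> total = 22
num //= 4  # -> num = 9

Answer: 9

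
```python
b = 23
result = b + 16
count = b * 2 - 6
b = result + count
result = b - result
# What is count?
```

Answer: 40

Derivation:
Trace (tracking count):
b = 23  # -> b = 23
result = b + 16  # -> result = 39
count = b * 2 - 6  # -> count = 40
b = result + count  # -> b = 79
result = b - result  # -> result = 40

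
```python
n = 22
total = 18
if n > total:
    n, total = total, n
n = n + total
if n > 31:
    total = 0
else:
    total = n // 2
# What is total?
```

Trace (tracking total):
n = 22  # -> n = 22
total = 18  # -> total = 18
if n > total:  # condition is True
    n, total = (total, n)  # -> n = 18, total = 22
n = n + total  # -> n = 40
if n > 31:  # condition is True
    total = 0  # -> total = 0

Answer: 0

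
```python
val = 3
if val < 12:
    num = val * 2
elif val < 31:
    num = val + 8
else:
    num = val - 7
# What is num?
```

Trace (tracking num):
val = 3  # -> val = 3
if val < 12:  # condition is True
    num = val * 2  # -> num = 6

Answer: 6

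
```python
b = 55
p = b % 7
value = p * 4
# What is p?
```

Trace (tracking p):
b = 55  # -> b = 55
p = b % 7  # -> p = 6
value = p * 4  # -> value = 24

Answer: 6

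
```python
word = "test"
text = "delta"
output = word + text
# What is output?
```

Answer: 'testdelta'

Derivation:
Trace (tracking output):
word = 'test'  # -> word = 'test'
text = 'delta'  # -> text = 'delta'
output = word + text  # -> output = 'testdelta'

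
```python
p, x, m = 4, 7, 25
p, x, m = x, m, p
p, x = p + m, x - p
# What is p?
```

Trace (tracking p):
p, x, m = (4, 7, 25)  # -> p = 4, x = 7, m = 25
p, x, m = (x, m, p)  # -> p = 7, x = 25, m = 4
p, x = (p + m, x - p)  # -> p = 11, x = 18

Answer: 11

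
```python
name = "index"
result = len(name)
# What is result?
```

Trace (tracking result):
name = 'index'  # -> name = 'index'
result = len(name)  # -> result = 5

Answer: 5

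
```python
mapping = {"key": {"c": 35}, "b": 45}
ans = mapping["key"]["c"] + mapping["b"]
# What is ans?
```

Answer: 80

Derivation:
Trace (tracking ans):
mapping = {'key': {'c': 35}, 'b': 45}  # -> mapping = {'key': {'c': 35}, 'b': 45}
ans = mapping['key']['c'] + mapping['b']  # -> ans = 80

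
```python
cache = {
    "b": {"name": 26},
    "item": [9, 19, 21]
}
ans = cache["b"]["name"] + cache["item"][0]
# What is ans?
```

Trace (tracking ans):
cache = {'b': {'name': 26}, 'item': [9, 19, 21]}  # -> cache = {'b': {'name': 26}, 'item': [9, 19, 21]}
ans = cache['b']['name'] + cache['item'][0]  # -> ans = 35

Answer: 35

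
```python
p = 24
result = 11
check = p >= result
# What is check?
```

Answer: True

Derivation:
Trace (tracking check):
p = 24  # -> p = 24
result = 11  # -> result = 11
check = p >= result  # -> check = True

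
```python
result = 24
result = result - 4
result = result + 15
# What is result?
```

Trace (tracking result):
result = 24  # -> result = 24
result = result - 4  # -> result = 20
result = result + 15  # -> result = 35

Answer: 35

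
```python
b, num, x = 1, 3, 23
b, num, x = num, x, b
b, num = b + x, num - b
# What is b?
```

Answer: 4

Derivation:
Trace (tracking b):
b, num, x = (1, 3, 23)  # -> b = 1, num = 3, x = 23
b, num, x = (num, x, b)  # -> b = 3, num = 23, x = 1
b, num = (b + x, num - b)  # -> b = 4, num = 20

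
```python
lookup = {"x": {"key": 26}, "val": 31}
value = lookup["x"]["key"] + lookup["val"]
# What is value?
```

Trace (tracking value):
lookup = {'x': {'key': 26}, 'val': 31}  # -> lookup = {'x': {'key': 26}, 'val': 31}
value = lookup['x']['key'] + lookup['val']  # -> value = 57

Answer: 57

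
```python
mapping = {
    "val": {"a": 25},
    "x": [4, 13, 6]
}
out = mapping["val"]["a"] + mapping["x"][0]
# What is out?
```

Trace (tracking out):
mapping = {'val': {'a': 25}, 'x': [4, 13, 6]}  # -> mapping = {'val': {'a': 25}, 'x': [4, 13, 6]}
out = mapping['val']['a'] + mapping['x'][0]  # -> out = 29

Answer: 29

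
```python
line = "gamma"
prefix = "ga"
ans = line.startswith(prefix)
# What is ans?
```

Answer: True

Derivation:
Trace (tracking ans):
line = 'gamma'  # -> line = 'gamma'
prefix = 'ga'  # -> prefix = 'ga'
ans = line.startswith(prefix)  # -> ans = True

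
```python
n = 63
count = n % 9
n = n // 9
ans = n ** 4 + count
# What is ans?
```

Trace (tracking ans):
n = 63  # -> n = 63
count = n % 9  # -> count = 0
n = n // 9  # -> n = 7
ans = n ** 4 + count  # -> ans = 2401

Answer: 2401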